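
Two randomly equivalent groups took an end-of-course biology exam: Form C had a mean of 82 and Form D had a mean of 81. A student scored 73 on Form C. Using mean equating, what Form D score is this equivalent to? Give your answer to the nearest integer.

72

Mean equating: y = x + (M_Y − M_X) = 73 + (81 − 82) = 72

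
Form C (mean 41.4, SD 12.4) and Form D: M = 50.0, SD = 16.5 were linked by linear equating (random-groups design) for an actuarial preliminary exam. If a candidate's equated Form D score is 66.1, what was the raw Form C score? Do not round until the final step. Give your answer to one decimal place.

Invert y = (SD_Y/SD_X)(x − M_X) + M_Y:
x = (SD_X/SD_Y)(y − M_Y) + M_X = (12.4/16.5)(66.1 − 50.0) + 41.4
x = 0.751515 × 16.100 + 41.4 = 53.5

53.5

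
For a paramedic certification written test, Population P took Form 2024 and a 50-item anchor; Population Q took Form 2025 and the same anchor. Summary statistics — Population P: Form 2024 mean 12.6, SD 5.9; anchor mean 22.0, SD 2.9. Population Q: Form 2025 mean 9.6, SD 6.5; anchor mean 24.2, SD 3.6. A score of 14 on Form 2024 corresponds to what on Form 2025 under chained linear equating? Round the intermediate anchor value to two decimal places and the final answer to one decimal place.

Form 2024 → anchor (Population P): v = (2.9/5.9)(14 − 12.6) + 22.0 = 22.69
anchor → Form 2025 (Population Q): y = (6.5/3.6)(22.69 − 24.2) + 9.6 = 6.9

6.9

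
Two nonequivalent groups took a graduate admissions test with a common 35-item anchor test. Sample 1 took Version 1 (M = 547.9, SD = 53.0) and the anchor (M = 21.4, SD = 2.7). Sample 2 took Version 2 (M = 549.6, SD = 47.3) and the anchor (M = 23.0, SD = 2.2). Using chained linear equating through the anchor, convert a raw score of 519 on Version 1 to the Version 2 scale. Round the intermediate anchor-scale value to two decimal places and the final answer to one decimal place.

483.6

Version 1 → anchor (Sample 1): v = (2.7/53.0)(519 − 547.9) + 21.4 = 19.93
anchor → Version 2 (Sample 2): y = (47.3/2.2)(19.93 − 23.0) + 549.6 = 483.6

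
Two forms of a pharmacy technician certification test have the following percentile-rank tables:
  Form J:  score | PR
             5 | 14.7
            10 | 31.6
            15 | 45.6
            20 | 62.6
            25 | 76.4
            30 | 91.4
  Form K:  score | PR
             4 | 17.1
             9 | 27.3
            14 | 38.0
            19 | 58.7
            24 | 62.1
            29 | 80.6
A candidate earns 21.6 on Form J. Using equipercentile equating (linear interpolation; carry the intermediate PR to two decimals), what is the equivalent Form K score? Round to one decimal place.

25.3

PR of 21.6 on Form J: 62.6 + (21.6 − 20)/(25 − 20) × (76.4 − 62.6) = 67.02
On Form K, PR 67.02 falls between score 24 (PR 62.1) and 29 (PR 80.6).
Interpolate: 24 + (67.02 − 62.1)/(80.6 − 62.1) × (29 − 24) = 25.3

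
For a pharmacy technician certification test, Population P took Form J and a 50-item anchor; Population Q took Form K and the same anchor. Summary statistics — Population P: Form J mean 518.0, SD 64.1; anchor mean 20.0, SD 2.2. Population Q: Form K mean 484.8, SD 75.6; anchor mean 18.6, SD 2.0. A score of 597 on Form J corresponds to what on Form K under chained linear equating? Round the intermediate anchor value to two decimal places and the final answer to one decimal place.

640.2

Form J → anchor (Population P): v = (2.2/64.1)(597 − 518.0) + 20.0 = 22.71
anchor → Form K (Population Q): y = (75.6/2.0)(22.71 − 18.6) + 484.8 = 640.2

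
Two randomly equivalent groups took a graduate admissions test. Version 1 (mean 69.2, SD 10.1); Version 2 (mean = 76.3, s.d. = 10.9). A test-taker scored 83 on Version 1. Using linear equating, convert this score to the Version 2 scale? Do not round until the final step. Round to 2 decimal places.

Linear equating: y = (SD_Y/SD_X)(x − M_X) + M_Y
y = (10.9/10.1)(83 − 69.2) + 76.3
y = 1.079208 × 13.8 + 76.3 = 14.8931 + 76.3 = 91.19

91.19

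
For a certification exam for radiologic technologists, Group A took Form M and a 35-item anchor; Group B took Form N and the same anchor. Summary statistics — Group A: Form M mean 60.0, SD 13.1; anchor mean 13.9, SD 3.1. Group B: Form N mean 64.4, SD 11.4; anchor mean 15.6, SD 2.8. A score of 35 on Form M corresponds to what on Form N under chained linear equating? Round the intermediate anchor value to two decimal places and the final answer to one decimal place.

33.4

Form M → anchor (Group A): v = (3.1/13.1)(35 − 60.0) + 13.9 = 7.98
anchor → Form N (Group B): y = (11.4/2.8)(7.98 − 15.6) + 64.4 = 33.4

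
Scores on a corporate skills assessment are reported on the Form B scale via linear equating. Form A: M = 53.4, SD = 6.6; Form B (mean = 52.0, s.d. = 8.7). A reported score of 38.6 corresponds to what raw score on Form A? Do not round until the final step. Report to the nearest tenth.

Invert y = (SD_Y/SD_X)(x − M_X) + M_Y:
x = (SD_X/SD_Y)(y − M_Y) + M_X = (6.6/8.7)(38.6 − 52.0) + 53.4
x = 0.758621 × -13.400 + 53.4 = 43.2

43.2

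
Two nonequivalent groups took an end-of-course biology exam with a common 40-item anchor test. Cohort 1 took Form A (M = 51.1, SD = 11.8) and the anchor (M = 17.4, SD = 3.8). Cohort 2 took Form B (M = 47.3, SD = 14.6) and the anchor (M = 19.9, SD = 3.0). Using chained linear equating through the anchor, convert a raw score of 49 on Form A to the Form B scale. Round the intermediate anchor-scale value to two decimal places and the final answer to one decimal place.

31.8

Form A → anchor (Cohort 1): v = (3.8/11.8)(49 − 51.1) + 17.4 = 16.72
anchor → Form B (Cohort 2): y = (14.6/3.0)(16.72 − 19.9) + 47.3 = 31.8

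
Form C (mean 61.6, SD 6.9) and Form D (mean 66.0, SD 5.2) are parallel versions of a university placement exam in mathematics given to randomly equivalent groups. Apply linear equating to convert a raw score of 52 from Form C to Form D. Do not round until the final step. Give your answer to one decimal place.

Linear equating: y = (SD_Y/SD_X)(x − M_X) + M_Y
y = (5.2/6.9)(52 − 61.6) + 66.0
y = 0.753623 × -9.6 + 66.0 = -7.2348 + 66.0 = 58.8

58.8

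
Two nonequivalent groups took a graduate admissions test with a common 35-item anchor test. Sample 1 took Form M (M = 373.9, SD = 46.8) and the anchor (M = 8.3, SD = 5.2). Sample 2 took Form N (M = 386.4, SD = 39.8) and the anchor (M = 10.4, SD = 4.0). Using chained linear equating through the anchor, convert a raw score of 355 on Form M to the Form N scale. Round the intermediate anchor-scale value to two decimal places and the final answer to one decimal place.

Form M → anchor (Sample 1): v = (5.2/46.8)(355 − 373.9) + 8.3 = 6.20
anchor → Form N (Sample 2): y = (39.8/4.0)(6.20 − 10.4) + 386.4 = 344.6

344.6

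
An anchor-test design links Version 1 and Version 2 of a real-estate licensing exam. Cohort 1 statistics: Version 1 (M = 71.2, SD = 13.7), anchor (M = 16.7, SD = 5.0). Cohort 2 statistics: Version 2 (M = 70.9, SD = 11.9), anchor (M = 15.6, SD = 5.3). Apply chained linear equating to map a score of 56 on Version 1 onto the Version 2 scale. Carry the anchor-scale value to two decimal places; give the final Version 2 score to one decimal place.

60.9

Version 1 → anchor (Cohort 1): v = (5.0/13.7)(56 − 71.2) + 16.7 = 11.15
anchor → Version 2 (Cohort 2): y = (11.9/5.3)(11.15 − 15.6) + 70.9 = 60.9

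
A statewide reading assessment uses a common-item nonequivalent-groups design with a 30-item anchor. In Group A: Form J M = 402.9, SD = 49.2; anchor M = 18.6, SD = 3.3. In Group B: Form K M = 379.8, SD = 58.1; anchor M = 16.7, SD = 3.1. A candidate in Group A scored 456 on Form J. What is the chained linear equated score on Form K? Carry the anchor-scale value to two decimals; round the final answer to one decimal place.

Form J → anchor (Group A): v = (3.3/49.2)(456 − 402.9) + 18.6 = 22.16
anchor → Form K (Group B): y = (58.1/3.1)(22.16 − 16.7) + 379.8 = 482.1

482.1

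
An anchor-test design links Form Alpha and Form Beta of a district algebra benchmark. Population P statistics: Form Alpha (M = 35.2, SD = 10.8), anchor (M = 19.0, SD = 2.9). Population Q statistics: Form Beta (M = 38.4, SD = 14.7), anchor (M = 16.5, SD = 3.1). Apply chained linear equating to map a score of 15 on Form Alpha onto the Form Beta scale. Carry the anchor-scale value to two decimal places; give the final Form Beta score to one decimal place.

Form Alpha → anchor (Population P): v = (2.9/10.8)(15 − 35.2) + 19.0 = 13.58
anchor → Form Beta (Population Q): y = (14.7/3.1)(13.58 − 16.5) + 38.4 = 24.6

24.6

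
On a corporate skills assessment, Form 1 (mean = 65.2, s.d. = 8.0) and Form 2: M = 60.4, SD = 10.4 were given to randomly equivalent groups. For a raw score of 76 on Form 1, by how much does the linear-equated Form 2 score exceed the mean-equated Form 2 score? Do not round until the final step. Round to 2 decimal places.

3.24

Mean-equated: 76 + (60.4 − 65.2) = 71.20
Linear-equated: (10.4/8.0)(76 − 65.2) + 60.4 = 74.440
Difference = 74.440 − 71.20 = 3.24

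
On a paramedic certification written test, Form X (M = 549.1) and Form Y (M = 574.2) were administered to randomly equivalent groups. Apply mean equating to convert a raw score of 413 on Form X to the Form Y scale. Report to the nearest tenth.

438.1

Mean equating: y = x + (M_Y − M_X) = 413 + (574.2 − 549.1) = 438.1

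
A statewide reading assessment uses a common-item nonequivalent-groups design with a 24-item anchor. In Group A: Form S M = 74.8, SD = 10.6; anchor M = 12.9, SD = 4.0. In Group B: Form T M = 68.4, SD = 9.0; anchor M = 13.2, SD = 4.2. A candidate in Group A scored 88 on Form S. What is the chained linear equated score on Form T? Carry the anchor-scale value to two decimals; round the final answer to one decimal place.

Form S → anchor (Group A): v = (4.0/10.6)(88 − 74.8) + 12.9 = 17.88
anchor → Form T (Group B): y = (9.0/4.2)(17.88 − 13.2) + 68.4 = 78.4

78.4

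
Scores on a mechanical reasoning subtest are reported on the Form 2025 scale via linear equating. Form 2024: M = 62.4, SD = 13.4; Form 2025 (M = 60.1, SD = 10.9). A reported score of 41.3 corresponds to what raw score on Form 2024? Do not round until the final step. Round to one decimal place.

Invert y = (SD_Y/SD_X)(x − M_X) + M_Y:
x = (SD_X/SD_Y)(y − M_Y) + M_X = (13.4/10.9)(41.3 − 60.1) + 62.4
x = 1.229358 × -18.800 + 62.4 = 39.3

39.3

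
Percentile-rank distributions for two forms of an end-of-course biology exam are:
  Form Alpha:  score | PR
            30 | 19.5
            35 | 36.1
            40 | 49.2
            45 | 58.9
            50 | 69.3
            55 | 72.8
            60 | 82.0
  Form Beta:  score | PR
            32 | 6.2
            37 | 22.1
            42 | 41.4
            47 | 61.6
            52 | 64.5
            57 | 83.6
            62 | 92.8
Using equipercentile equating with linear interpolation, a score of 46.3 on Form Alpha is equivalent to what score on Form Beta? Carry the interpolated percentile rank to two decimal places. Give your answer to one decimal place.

PR of 46.3 on Form Alpha: 58.9 + (46.3 − 45)/(50 − 45) × (69.3 − 58.9) = 61.60
On Form Beta, PR 61.60 falls between score 42 (PR 41.4) and 47 (PR 61.6).
Interpolate: 42 + (61.60 − 41.4)/(61.6 − 41.4) × (47 − 42) = 47.0

47.0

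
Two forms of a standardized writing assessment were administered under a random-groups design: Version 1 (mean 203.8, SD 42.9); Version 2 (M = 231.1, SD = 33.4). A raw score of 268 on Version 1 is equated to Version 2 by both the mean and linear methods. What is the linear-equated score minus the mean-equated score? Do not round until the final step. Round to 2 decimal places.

-14.22

Mean-equated: 268 + (231.1 − 203.8) = 295.30
Linear-equated: (33.4/42.9)(268 − 203.8) + 231.1 = 281.083
Difference = 281.083 − 295.30 = -14.22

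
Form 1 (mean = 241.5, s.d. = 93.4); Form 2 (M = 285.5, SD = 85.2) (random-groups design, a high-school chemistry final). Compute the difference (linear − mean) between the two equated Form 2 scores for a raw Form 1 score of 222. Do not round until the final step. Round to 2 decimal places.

1.71

Mean-equated: 222 + (285.5 − 241.5) = 266.00
Linear-equated: (85.2/93.4)(222 − 241.5) + 285.5 = 267.712
Difference = 267.712 − 266.00 = 1.71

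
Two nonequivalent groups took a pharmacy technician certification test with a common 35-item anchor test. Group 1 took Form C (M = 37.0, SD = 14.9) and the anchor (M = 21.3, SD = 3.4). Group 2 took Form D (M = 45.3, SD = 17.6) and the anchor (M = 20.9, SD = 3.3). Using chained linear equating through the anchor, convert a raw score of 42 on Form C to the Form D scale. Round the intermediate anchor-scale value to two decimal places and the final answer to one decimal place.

Form C → anchor (Group 1): v = (3.4/14.9)(42 − 37.0) + 21.3 = 22.44
anchor → Form D (Group 2): y = (17.6/3.3)(22.44 − 20.9) + 45.3 = 53.5

53.5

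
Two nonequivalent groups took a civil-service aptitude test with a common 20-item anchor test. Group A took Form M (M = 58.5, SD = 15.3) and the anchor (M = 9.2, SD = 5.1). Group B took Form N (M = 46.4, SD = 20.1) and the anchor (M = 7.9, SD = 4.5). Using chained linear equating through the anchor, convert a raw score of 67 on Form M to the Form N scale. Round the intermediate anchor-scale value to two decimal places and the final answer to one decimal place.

Form M → anchor (Group A): v = (5.1/15.3)(67 − 58.5) + 9.2 = 12.03
anchor → Form N (Group B): y = (20.1/4.5)(12.03 − 7.9) + 46.4 = 64.8

64.8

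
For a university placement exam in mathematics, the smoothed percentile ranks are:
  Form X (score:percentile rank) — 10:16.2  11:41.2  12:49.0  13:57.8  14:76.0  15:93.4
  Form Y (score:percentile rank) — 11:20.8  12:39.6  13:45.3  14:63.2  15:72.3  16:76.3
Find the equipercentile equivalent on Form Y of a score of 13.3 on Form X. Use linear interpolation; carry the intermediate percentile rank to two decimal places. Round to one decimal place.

14.0

PR of 13.3 on Form X: 57.8 + (13.3 − 13)/(14 − 13) × (76.0 − 57.8) = 63.26
On Form Y, PR 63.26 falls between score 14 (PR 63.2) and 15 (PR 72.3).
Interpolate: 14 + (63.26 − 63.2)/(72.3 − 63.2) × (15 − 14) = 14.0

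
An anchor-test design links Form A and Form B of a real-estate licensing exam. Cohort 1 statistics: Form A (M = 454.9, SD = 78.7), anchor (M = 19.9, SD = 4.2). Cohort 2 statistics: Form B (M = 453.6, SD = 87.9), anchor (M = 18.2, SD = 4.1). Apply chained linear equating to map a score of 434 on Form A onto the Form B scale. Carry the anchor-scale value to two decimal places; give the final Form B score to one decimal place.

466.0

Form A → anchor (Cohort 1): v = (4.2/78.7)(434 − 454.9) + 19.9 = 18.78
anchor → Form B (Cohort 2): y = (87.9/4.1)(18.78 − 18.2) + 453.6 = 466.0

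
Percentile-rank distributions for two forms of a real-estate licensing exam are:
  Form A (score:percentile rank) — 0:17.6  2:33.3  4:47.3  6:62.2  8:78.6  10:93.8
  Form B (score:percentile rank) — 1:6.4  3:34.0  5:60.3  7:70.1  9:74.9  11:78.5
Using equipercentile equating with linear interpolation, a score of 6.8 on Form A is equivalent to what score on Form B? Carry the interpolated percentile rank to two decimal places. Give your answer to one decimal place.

6.7

PR of 6.8 on Form A: 62.2 + (6.8 − 6)/(8 − 6) × (78.6 − 62.2) = 68.76
On Form B, PR 68.76 falls between score 5 (PR 60.3) and 7 (PR 70.1).
Interpolate: 5 + (68.76 − 60.3)/(70.1 − 60.3) × (7 − 5) = 6.7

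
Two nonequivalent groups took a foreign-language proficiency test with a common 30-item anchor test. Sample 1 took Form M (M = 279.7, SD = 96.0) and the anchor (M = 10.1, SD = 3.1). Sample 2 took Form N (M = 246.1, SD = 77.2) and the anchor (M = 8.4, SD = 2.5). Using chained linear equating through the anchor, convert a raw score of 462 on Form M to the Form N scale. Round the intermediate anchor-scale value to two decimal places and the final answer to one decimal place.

480.5

Form M → anchor (Sample 1): v = (3.1/96.0)(462 − 279.7) + 10.1 = 15.99
anchor → Form N (Sample 2): y = (77.2/2.5)(15.99 − 8.4) + 246.1 = 480.5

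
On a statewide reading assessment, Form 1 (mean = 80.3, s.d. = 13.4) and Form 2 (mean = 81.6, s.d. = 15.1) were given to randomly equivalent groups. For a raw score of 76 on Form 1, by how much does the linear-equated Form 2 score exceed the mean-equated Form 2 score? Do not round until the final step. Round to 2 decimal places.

-0.55

Mean-equated: 76 + (81.6 − 80.3) = 77.30
Linear-equated: (15.1/13.4)(76 − 80.3) + 81.6 = 76.754
Difference = 76.754 − 77.30 = -0.55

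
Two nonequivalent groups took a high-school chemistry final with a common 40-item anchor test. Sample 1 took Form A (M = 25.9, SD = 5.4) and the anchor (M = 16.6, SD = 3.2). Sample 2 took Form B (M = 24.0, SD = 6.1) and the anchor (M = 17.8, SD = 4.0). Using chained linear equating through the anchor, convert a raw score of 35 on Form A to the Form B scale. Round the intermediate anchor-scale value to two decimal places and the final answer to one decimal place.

30.4

Form A → anchor (Sample 1): v = (3.2/5.4)(35 − 25.9) + 16.6 = 21.99
anchor → Form B (Sample 2): y = (6.1/4.0)(21.99 − 17.8) + 24.0 = 30.4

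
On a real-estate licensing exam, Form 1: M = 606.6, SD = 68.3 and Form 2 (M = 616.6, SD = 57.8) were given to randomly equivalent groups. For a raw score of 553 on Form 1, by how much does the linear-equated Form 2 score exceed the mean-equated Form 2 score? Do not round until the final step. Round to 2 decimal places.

8.24

Mean-equated: 553 + (616.6 − 606.6) = 563.00
Linear-equated: (57.8/68.3)(553 − 606.6) + 616.6 = 571.240
Difference = 571.240 − 563.00 = 8.24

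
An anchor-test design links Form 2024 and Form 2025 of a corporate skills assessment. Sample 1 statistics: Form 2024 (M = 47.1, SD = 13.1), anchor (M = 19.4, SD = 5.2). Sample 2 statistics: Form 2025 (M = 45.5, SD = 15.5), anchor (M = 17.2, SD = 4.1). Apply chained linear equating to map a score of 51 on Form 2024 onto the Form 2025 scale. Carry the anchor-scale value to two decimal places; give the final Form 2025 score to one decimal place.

59.7

Form 2024 → anchor (Sample 1): v = (5.2/13.1)(51 − 47.1) + 19.4 = 20.95
anchor → Form 2025 (Sample 2): y = (15.5/4.1)(20.95 − 17.2) + 45.5 = 59.7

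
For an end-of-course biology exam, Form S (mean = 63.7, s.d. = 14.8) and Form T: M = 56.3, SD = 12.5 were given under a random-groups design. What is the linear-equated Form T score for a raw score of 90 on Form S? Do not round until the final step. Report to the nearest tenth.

78.5

Linear equating: y = (SD_Y/SD_X)(x − M_X) + M_Y
y = (12.5/14.8)(90 − 63.7) + 56.3
y = 0.844595 × 26.3 + 56.3 = 22.2128 + 56.3 = 78.5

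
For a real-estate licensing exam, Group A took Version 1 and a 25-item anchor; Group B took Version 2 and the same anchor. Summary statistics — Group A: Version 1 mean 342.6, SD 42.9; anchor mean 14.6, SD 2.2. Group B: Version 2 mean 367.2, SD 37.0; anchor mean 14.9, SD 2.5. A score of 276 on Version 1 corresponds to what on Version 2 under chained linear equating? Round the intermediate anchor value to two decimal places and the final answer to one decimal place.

312.1

Version 1 → anchor (Group A): v = (2.2/42.9)(276 − 342.6) + 14.6 = 11.18
anchor → Version 2 (Group B): y = (37.0/2.5)(11.18 − 14.9) + 367.2 = 312.1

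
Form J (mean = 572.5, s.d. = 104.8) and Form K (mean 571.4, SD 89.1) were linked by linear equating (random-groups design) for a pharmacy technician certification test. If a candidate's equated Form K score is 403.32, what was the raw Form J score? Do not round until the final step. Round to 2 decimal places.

374.80

Invert y = (SD_Y/SD_X)(x − M_X) + M_Y:
x = (SD_X/SD_Y)(y − M_Y) + M_X = (104.8/89.1)(403.32 − 571.4) + 572.5
x = 1.176207 × -168.080 + 572.5 = 374.80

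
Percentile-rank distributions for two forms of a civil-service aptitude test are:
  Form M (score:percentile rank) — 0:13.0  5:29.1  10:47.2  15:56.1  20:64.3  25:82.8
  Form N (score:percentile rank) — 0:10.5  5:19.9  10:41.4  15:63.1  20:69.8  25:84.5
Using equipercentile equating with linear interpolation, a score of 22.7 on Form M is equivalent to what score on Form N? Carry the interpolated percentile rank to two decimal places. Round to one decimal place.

PR of 22.7 on Form M: 64.3 + (22.7 − 20)/(25 − 20) × (82.8 − 64.3) = 74.29
On Form N, PR 74.29 falls between score 20 (PR 69.8) and 25 (PR 84.5).
Interpolate: 20 + (74.29 − 69.8)/(84.5 − 69.8) × (25 − 20) = 21.5

21.5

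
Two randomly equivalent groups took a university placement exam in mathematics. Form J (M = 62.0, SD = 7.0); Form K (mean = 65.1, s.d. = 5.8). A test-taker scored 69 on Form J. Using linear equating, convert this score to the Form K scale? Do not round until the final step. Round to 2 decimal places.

Linear equating: y = (SD_Y/SD_X)(x − M_X) + M_Y
y = (5.8/7.0)(69 − 62.0) + 65.1
y = 0.828571 × 7.0 + 65.1 = 5.8000 + 65.1 = 70.90

70.90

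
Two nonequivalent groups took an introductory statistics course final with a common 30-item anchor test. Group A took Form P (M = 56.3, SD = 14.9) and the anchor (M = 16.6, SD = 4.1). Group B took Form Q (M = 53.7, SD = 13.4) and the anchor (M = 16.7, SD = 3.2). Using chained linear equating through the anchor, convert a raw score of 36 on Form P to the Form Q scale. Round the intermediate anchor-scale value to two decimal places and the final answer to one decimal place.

Form P → anchor (Group A): v = (4.1/14.9)(36 − 56.3) + 16.6 = 11.01
anchor → Form Q (Group B): y = (13.4/3.2)(11.01 − 16.7) + 53.7 = 29.9

29.9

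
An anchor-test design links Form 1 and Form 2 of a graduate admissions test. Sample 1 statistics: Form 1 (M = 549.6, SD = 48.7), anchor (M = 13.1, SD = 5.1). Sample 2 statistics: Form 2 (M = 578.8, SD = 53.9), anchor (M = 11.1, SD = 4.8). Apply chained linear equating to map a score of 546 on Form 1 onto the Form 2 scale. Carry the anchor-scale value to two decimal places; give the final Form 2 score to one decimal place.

597.0

Form 1 → anchor (Sample 1): v = (5.1/48.7)(546 − 549.6) + 13.1 = 12.72
anchor → Form 2 (Sample 2): y = (53.9/4.8)(12.72 − 11.1) + 578.8 = 597.0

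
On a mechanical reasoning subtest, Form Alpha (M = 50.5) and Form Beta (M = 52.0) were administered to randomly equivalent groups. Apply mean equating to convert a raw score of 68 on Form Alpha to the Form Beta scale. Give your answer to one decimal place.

69.5

Mean equating: y = x + (M_Y − M_X) = 68 + (52.0 − 50.5) = 69.5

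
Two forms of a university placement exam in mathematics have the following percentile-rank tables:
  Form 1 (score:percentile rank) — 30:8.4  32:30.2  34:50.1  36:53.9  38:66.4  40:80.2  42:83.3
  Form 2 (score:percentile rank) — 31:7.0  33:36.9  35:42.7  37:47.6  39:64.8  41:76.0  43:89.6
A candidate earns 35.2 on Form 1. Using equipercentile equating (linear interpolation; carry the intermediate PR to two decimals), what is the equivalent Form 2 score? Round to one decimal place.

PR of 35.2 on Form 1: 50.1 + (35.2 − 34)/(36 − 34) × (53.9 − 50.1) = 52.38
On Form 2, PR 52.38 falls between score 37 (PR 47.6) and 39 (PR 64.8).
Interpolate: 37 + (52.38 − 47.6)/(64.8 − 47.6) × (39 − 37) = 37.6

37.6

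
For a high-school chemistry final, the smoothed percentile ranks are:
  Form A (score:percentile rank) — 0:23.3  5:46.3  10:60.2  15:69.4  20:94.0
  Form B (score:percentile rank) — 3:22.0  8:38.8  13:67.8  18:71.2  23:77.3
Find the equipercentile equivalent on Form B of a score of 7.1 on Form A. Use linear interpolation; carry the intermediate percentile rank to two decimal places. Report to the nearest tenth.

10.3

PR of 7.1 on Form A: 46.3 + (7.1 − 5)/(10 − 5) × (60.2 − 46.3) = 52.14
On Form B, PR 52.14 falls between score 8 (PR 38.8) and 13 (PR 67.8).
Interpolate: 8 + (52.14 − 38.8)/(67.8 − 38.8) × (13 − 8) = 10.3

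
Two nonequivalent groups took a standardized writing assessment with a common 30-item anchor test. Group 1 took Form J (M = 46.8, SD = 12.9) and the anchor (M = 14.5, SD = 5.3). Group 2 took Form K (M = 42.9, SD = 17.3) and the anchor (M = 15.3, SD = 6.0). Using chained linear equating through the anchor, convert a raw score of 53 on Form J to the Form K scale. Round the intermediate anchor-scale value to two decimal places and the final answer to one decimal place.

47.9

Form J → anchor (Group 1): v = (5.3/12.9)(53 − 46.8) + 14.5 = 17.05
anchor → Form K (Group 2): y = (17.3/6.0)(17.05 − 15.3) + 42.9 = 47.9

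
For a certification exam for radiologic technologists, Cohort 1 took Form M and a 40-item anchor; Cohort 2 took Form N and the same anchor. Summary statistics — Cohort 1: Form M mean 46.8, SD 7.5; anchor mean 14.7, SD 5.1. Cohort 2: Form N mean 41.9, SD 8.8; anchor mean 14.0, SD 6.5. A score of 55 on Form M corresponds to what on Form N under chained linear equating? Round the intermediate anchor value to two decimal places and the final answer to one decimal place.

Form M → anchor (Cohort 1): v = (5.1/7.5)(55 − 46.8) + 14.7 = 20.28
anchor → Form N (Cohort 2): y = (8.8/6.5)(20.28 − 14.0) + 41.9 = 50.4

50.4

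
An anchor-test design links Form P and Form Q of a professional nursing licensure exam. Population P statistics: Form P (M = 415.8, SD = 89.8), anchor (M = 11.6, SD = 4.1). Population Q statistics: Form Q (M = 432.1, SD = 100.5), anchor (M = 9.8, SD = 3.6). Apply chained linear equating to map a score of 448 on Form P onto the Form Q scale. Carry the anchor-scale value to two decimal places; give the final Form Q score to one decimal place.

Form P → anchor (Population P): v = (4.1/89.8)(448 − 415.8) + 11.6 = 13.07
anchor → Form Q (Population Q): y = (100.5/3.6)(13.07 − 9.8) + 432.1 = 523.4

523.4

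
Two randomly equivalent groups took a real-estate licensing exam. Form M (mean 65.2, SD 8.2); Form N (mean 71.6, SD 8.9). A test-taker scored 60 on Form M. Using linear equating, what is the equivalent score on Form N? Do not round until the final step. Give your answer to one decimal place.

Linear equating: y = (SD_Y/SD_X)(x − M_X) + M_Y
y = (8.9/8.2)(60 − 65.2) + 71.6
y = 1.085366 × -5.2 + 71.6 = -5.6439 + 71.6 = 66.0

66.0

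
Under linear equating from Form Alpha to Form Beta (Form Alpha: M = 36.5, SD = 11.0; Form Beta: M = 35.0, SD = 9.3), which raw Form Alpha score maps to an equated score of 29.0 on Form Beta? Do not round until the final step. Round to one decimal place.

29.4

Invert y = (SD_Y/SD_X)(x − M_X) + M_Y:
x = (SD_X/SD_Y)(y − M_Y) + M_X = (11.0/9.3)(29.0 − 35.0) + 36.5
x = 1.182796 × -6.000 + 36.5 = 29.4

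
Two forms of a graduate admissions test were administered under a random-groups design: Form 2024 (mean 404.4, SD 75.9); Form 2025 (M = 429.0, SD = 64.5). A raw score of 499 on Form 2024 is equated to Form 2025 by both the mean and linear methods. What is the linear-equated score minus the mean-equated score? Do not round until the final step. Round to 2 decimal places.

-14.21

Mean-equated: 499 + (429.0 − 404.4) = 523.60
Linear-equated: (64.5/75.9)(499 − 404.4) + 429.0 = 509.391
Difference = 509.391 − 523.60 = -14.21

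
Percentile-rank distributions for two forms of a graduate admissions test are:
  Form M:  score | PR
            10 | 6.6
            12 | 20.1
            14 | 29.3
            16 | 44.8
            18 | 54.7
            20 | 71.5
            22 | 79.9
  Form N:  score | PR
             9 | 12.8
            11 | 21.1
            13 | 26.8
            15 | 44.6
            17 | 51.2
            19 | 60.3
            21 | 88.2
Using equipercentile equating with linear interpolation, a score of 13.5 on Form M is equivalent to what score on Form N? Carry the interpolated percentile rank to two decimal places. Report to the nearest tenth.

13.0

PR of 13.5 on Form M: 20.1 + (13.5 − 12)/(14 − 12) × (29.3 − 20.1) = 27.00
On Form N, PR 27.00 falls between score 13 (PR 26.8) and 15 (PR 44.6).
Interpolate: 13 + (27.00 − 26.8)/(44.6 − 26.8) × (15 − 13) = 13.0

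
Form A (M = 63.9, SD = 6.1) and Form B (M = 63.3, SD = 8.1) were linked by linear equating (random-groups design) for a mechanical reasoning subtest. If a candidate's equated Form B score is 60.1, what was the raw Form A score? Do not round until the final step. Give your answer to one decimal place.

Invert y = (SD_Y/SD_X)(x − M_X) + M_Y:
x = (SD_X/SD_Y)(y − M_Y) + M_X = (6.1/8.1)(60.1 − 63.3) + 63.9
x = 0.753086 × -3.200 + 63.9 = 61.5

61.5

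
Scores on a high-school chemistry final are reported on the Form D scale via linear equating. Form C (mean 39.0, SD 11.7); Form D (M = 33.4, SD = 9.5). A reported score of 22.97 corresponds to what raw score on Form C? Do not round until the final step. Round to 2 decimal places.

26.15

Invert y = (SD_Y/SD_X)(x − M_X) + M_Y:
x = (SD_X/SD_Y)(y − M_Y) + M_X = (11.7/9.5)(22.97 − 33.4) + 39.0
x = 1.231579 × -10.430 + 39.0 = 26.15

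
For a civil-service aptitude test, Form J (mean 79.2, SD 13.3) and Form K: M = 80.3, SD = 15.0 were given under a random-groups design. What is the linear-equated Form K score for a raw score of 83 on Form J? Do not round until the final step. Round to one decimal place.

84.6

Linear equating: y = (SD_Y/SD_X)(x − M_X) + M_Y
y = (15.0/13.3)(83 − 79.2) + 80.3
y = 1.127820 × 3.8 + 80.3 = 4.2857 + 80.3 = 84.6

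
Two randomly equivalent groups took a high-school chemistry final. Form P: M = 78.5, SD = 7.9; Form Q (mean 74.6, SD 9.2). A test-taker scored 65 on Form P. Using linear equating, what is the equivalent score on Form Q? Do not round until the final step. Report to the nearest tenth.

Linear equating: y = (SD_Y/SD_X)(x − M_X) + M_Y
y = (9.2/7.9)(65 − 78.5) + 74.6
y = 1.164557 × -13.5 + 74.6 = -15.7215 + 74.6 = 58.9

58.9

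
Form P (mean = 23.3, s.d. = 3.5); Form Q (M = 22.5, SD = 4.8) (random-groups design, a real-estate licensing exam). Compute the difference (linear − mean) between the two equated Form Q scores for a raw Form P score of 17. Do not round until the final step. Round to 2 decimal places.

-2.34

Mean-equated: 17 + (22.5 − 23.3) = 16.20
Linear-equated: (4.8/3.5)(17 − 23.3) + 22.5 = 13.860
Difference = 13.860 − 16.20 = -2.34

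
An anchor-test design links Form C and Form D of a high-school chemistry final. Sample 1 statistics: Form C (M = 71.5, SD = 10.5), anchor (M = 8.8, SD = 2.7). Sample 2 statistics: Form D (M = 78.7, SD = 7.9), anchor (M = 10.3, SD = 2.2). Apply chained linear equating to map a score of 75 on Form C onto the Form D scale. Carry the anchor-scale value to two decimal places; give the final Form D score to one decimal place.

Form C → anchor (Sample 1): v = (2.7/10.5)(75 − 71.5) + 8.8 = 9.70
anchor → Form D (Sample 2): y = (7.9/2.2)(9.70 − 10.3) + 78.7 = 76.5

76.5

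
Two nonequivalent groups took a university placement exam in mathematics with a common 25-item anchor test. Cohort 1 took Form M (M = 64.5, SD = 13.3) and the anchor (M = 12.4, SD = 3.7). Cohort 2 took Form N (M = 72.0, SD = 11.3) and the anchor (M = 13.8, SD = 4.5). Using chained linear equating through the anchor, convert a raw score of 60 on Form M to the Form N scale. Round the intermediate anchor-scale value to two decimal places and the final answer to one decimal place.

65.3

Form M → anchor (Cohort 1): v = (3.7/13.3)(60 − 64.5) + 12.4 = 11.15
anchor → Form N (Cohort 2): y = (11.3/4.5)(11.15 − 13.8) + 72.0 = 65.3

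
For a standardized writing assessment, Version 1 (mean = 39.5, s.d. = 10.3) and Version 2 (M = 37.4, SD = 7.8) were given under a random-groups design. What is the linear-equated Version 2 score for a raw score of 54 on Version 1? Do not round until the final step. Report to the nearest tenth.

48.4

Linear equating: y = (SD_Y/SD_X)(x − M_X) + M_Y
y = (7.8/10.3)(54 − 39.5) + 37.4
y = 0.757282 × 14.5 + 37.4 = 10.9806 + 37.4 = 48.4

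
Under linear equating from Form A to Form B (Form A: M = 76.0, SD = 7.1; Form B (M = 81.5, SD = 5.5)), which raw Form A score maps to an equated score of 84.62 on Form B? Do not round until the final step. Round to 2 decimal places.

Invert y = (SD_Y/SD_X)(x − M_X) + M_Y:
x = (SD_X/SD_Y)(y − M_Y) + M_X = (7.1/5.5)(84.62 − 81.5) + 76.0
x = 1.290909 × 3.120 + 76.0 = 80.03

80.03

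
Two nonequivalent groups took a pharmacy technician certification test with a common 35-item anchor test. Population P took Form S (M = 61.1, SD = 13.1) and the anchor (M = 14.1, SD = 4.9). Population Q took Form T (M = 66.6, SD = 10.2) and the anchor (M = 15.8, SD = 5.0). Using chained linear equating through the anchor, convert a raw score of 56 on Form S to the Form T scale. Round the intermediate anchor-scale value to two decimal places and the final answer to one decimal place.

Form S → anchor (Population P): v = (4.9/13.1)(56 − 61.1) + 14.1 = 12.19
anchor → Form T (Population Q): y = (10.2/5.0)(12.19 − 15.8) + 66.6 = 59.2

59.2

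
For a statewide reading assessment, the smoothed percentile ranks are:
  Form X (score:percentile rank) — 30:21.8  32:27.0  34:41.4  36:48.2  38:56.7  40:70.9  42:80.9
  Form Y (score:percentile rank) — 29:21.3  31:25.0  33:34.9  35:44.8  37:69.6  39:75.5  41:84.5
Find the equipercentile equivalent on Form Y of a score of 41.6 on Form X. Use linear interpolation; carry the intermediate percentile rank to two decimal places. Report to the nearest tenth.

39.8

PR of 41.6 on Form X: 70.9 + (41.6 − 40)/(42 − 40) × (80.9 − 70.9) = 78.90
On Form Y, PR 78.90 falls between score 39 (PR 75.5) and 41 (PR 84.5).
Interpolate: 39 + (78.90 − 75.5)/(84.5 − 75.5) × (41 − 39) = 39.8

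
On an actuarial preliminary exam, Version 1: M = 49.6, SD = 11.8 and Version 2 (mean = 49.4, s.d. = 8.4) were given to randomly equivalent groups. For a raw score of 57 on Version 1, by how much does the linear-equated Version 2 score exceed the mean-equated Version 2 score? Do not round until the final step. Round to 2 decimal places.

Mean-equated: 57 + (49.4 − 49.6) = 56.80
Linear-equated: (8.4/11.8)(57 − 49.6) + 49.4 = 54.668
Difference = 54.668 − 56.80 = -2.13

-2.13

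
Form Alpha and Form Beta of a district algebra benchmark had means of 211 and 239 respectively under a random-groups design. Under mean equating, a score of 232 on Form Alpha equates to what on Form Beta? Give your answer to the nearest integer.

Mean equating: y = x + (M_Y − M_X) = 232 + (239 − 211) = 260

260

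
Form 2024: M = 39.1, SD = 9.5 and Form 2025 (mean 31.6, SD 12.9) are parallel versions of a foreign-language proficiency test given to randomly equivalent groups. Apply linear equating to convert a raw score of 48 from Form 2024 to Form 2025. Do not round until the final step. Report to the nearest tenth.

43.7

Linear equating: y = (SD_Y/SD_X)(x − M_X) + M_Y
y = (12.9/9.5)(48 − 39.1) + 31.6
y = 1.357895 × 8.9 + 31.6 = 12.0853 + 31.6 = 43.7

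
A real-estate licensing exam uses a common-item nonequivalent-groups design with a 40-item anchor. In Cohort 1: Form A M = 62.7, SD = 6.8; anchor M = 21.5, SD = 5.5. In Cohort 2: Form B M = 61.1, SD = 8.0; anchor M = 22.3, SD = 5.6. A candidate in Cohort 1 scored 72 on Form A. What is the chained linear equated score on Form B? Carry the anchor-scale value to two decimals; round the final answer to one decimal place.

70.7

Form A → anchor (Cohort 1): v = (5.5/6.8)(72 − 62.7) + 21.5 = 29.02
anchor → Form B (Cohort 2): y = (8.0/5.6)(29.02 − 22.3) + 61.1 = 70.7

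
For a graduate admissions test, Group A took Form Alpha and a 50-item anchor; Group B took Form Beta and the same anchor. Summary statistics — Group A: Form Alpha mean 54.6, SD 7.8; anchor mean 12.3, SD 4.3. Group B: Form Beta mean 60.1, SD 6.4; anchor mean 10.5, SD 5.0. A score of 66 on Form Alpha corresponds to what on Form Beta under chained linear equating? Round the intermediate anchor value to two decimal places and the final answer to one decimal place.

Form Alpha → anchor (Group A): v = (4.3/7.8)(66 − 54.6) + 12.3 = 18.58
anchor → Form Beta (Group B): y = (6.4/5.0)(18.58 − 10.5) + 60.1 = 70.4

70.4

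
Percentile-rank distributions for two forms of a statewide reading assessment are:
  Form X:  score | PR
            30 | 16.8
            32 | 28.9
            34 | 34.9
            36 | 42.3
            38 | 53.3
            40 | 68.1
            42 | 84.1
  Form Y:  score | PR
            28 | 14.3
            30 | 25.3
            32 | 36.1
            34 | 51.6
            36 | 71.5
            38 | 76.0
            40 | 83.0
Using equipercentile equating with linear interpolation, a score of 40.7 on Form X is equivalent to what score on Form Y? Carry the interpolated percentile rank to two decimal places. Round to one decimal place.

PR of 40.7 on Form X: 68.1 + (40.7 − 40)/(42 − 40) × (84.1 − 68.1) = 73.70
On Form Y, PR 73.70 falls between score 36 (PR 71.5) and 38 (PR 76.0).
Interpolate: 36 + (73.70 − 71.5)/(76.0 − 71.5) × (38 − 36) = 37.0

37.0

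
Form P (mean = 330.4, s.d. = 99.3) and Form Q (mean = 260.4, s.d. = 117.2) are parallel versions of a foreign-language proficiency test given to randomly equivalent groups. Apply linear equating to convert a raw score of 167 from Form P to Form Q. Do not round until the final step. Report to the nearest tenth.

67.5

Linear equating: y = (SD_Y/SD_X)(x − M_X) + M_Y
y = (117.2/99.3)(167 − 330.4) + 260.4
y = 1.180262 × -163.4 + 260.4 = -192.8548 + 260.4 = 67.5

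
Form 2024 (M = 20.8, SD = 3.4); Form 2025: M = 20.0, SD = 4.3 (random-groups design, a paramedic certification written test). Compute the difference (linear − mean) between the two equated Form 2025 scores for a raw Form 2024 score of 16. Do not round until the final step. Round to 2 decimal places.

-1.27

Mean-equated: 16 + (20.0 − 20.8) = 15.20
Linear-equated: (4.3/3.4)(16 − 20.8) + 20.0 = 13.929
Difference = 13.929 − 15.20 = -1.27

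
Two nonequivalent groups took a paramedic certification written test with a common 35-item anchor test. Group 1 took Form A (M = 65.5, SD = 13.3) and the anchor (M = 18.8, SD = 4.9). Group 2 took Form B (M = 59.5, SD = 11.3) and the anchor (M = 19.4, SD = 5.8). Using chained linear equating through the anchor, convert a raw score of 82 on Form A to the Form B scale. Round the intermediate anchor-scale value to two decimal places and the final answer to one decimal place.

Form A → anchor (Group 1): v = (4.9/13.3)(82 − 65.5) + 18.8 = 24.88
anchor → Form B (Group 2): y = (11.3/5.8)(24.88 − 19.4) + 59.5 = 70.2

70.2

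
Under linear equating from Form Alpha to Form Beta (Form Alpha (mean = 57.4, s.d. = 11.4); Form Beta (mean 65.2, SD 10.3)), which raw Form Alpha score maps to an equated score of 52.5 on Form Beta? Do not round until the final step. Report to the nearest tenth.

43.3

Invert y = (SD_Y/SD_X)(x − M_X) + M_Y:
x = (SD_X/SD_Y)(y − M_Y) + M_X = (11.4/10.3)(52.5 − 65.2) + 57.4
x = 1.106796 × -12.700 + 57.4 = 43.3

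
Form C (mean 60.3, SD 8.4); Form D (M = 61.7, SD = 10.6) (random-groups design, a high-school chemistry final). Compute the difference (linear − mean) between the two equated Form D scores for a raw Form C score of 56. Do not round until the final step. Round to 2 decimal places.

-1.13

Mean-equated: 56 + (61.7 − 60.3) = 57.40
Linear-equated: (10.6/8.4)(56 − 60.3) + 61.7 = 56.274
Difference = 56.274 − 57.40 = -1.13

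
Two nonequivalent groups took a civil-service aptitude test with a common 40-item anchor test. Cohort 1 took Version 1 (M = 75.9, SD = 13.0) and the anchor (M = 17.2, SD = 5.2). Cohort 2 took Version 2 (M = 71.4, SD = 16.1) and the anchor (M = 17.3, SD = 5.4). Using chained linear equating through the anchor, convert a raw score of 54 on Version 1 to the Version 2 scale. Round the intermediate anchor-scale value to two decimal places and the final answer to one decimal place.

Version 1 → anchor (Cohort 1): v = (5.2/13.0)(54 − 75.9) + 17.2 = 8.44
anchor → Version 2 (Cohort 2): y = (16.1/5.4)(8.44 − 17.3) + 71.4 = 45.0

45.0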